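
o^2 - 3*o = o*(o - 3)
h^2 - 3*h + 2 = (h - 2)*(h - 1)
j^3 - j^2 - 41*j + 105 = (j - 5)*(j - 3)*(j + 7)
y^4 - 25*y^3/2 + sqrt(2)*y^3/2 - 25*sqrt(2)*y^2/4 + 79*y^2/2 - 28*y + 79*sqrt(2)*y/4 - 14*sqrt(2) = (y - 8)*(y - 7/2)*(y - 1)*(y + sqrt(2)/2)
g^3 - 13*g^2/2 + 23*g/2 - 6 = (g - 4)*(g - 3/2)*(g - 1)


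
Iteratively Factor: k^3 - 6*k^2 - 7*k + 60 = (k - 5)*(k^2 - k - 12) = (k - 5)*(k - 4)*(k + 3)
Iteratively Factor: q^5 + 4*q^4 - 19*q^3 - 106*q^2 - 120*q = (q)*(q^4 + 4*q^3 - 19*q^2 - 106*q - 120) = q*(q + 3)*(q^3 + q^2 - 22*q - 40) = q*(q - 5)*(q + 3)*(q^2 + 6*q + 8) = q*(q - 5)*(q + 2)*(q + 3)*(q + 4)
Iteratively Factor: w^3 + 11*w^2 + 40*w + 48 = (w + 4)*(w^2 + 7*w + 12) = (w + 4)^2*(w + 3)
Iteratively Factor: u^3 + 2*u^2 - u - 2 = (u + 1)*(u^2 + u - 2) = (u - 1)*(u + 1)*(u + 2)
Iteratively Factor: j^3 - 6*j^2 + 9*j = (j - 3)*(j^2 - 3*j) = (j - 3)^2*(j)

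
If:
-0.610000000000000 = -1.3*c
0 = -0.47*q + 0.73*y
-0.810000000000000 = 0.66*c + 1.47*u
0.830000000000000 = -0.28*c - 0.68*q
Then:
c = 0.47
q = -1.41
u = -0.76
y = -0.91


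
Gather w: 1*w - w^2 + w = -w^2 + 2*w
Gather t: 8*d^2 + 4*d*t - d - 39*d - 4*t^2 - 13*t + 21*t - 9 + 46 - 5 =8*d^2 - 40*d - 4*t^2 + t*(4*d + 8) + 32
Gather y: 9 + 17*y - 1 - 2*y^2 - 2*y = -2*y^2 + 15*y + 8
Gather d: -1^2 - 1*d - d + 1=-2*d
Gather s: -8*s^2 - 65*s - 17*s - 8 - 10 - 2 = -8*s^2 - 82*s - 20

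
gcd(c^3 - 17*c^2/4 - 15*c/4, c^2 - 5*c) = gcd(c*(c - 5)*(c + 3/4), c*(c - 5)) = c^2 - 5*c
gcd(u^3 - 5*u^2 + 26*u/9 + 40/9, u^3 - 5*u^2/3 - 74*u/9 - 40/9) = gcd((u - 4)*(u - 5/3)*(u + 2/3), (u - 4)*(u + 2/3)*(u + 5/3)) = u^2 - 10*u/3 - 8/3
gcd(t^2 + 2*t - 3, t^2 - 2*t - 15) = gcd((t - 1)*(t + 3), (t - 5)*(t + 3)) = t + 3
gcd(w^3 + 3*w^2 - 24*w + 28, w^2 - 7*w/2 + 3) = w - 2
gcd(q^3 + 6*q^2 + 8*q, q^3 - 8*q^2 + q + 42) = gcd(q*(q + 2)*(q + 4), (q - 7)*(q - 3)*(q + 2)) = q + 2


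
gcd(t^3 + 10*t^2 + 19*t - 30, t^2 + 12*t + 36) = t + 6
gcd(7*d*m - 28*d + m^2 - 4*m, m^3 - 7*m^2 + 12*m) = m - 4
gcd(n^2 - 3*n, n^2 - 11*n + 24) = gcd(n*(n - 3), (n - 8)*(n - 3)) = n - 3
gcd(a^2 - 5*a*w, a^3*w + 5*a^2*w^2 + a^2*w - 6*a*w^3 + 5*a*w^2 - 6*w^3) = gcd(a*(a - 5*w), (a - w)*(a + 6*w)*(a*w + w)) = 1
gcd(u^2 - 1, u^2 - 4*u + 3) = u - 1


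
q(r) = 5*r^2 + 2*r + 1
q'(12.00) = 122.00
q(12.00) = 745.00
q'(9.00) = 92.00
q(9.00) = 424.00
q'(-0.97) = -7.70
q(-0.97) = 3.76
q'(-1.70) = -15.00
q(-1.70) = 12.05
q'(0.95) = 11.50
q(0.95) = 7.41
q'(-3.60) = -34.00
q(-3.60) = 58.60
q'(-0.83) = -6.30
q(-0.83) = 2.78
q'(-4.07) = -38.70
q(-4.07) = 75.68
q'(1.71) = 19.10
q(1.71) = 19.04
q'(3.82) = 40.20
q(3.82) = 81.60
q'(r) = 10*r + 2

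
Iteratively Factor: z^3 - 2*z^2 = (z - 2)*(z^2) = z*(z - 2)*(z)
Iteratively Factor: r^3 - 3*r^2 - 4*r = (r + 1)*(r^2 - 4*r) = (r - 4)*(r + 1)*(r)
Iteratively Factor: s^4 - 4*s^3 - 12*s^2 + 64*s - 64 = (s - 2)*(s^3 - 2*s^2 - 16*s + 32) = (s - 4)*(s - 2)*(s^2 + 2*s - 8) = (s - 4)*(s - 2)*(s + 4)*(s - 2)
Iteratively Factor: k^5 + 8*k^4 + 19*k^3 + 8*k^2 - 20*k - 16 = (k - 1)*(k^4 + 9*k^3 + 28*k^2 + 36*k + 16) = (k - 1)*(k + 4)*(k^3 + 5*k^2 + 8*k + 4) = (k - 1)*(k + 2)*(k + 4)*(k^2 + 3*k + 2) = (k - 1)*(k + 1)*(k + 2)*(k + 4)*(k + 2)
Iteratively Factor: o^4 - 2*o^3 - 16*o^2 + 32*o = (o - 4)*(o^3 + 2*o^2 - 8*o) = (o - 4)*(o + 4)*(o^2 - 2*o) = (o - 4)*(o - 2)*(o + 4)*(o)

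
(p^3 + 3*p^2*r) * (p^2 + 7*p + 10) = p^5 + 3*p^4*r + 7*p^4 + 21*p^3*r + 10*p^3 + 30*p^2*r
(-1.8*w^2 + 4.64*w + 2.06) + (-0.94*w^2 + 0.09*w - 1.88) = -2.74*w^2 + 4.73*w + 0.18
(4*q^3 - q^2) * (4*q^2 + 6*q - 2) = 16*q^5 + 20*q^4 - 14*q^3 + 2*q^2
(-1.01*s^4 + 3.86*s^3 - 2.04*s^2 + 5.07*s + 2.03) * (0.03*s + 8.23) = -0.0303*s^5 - 8.1965*s^4 + 31.7066*s^3 - 16.6371*s^2 + 41.787*s + 16.7069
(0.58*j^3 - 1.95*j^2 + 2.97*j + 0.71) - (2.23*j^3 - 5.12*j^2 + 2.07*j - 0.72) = -1.65*j^3 + 3.17*j^2 + 0.9*j + 1.43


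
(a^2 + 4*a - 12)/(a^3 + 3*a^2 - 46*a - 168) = (a - 2)/(a^2 - 3*a - 28)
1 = 1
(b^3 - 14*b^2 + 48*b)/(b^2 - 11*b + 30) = b*(b - 8)/(b - 5)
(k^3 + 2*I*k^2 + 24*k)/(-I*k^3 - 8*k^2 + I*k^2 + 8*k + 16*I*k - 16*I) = k*(I*k - 6)/(k^2 - k*(1 + 4*I) + 4*I)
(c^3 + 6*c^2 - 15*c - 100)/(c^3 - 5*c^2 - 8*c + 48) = (c^2 + 10*c + 25)/(c^2 - c - 12)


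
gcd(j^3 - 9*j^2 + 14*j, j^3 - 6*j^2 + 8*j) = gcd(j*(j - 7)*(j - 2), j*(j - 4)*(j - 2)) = j^2 - 2*j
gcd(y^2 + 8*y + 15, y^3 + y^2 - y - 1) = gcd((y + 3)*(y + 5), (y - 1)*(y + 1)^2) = 1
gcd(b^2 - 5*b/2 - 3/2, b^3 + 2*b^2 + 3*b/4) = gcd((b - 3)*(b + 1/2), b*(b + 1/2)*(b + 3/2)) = b + 1/2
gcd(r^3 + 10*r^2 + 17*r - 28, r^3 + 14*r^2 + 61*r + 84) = r^2 + 11*r + 28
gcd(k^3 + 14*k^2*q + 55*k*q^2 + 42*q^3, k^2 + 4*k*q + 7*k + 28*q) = 1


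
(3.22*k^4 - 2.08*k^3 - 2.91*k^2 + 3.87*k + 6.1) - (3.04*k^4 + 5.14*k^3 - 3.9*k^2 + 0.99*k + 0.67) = 0.18*k^4 - 7.22*k^3 + 0.99*k^2 + 2.88*k + 5.43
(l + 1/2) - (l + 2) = -3/2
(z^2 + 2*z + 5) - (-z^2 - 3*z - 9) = 2*z^2 + 5*z + 14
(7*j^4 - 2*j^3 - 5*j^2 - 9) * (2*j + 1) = 14*j^5 + 3*j^4 - 12*j^3 - 5*j^2 - 18*j - 9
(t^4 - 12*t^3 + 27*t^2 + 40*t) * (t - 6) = t^5 - 18*t^4 + 99*t^3 - 122*t^2 - 240*t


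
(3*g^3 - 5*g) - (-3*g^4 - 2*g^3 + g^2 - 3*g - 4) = 3*g^4 + 5*g^3 - g^2 - 2*g + 4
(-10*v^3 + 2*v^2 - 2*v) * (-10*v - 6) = 100*v^4 + 40*v^3 + 8*v^2 + 12*v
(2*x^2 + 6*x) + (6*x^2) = 8*x^2 + 6*x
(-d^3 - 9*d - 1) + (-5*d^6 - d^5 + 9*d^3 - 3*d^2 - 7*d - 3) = -5*d^6 - d^5 + 8*d^3 - 3*d^2 - 16*d - 4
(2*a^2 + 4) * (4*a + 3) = 8*a^3 + 6*a^2 + 16*a + 12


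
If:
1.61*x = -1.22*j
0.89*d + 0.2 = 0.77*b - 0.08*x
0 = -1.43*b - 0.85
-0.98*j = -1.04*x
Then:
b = -0.59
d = -0.74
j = 0.00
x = 0.00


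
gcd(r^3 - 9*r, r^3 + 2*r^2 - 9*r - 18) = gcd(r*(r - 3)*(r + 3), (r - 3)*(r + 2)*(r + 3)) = r^2 - 9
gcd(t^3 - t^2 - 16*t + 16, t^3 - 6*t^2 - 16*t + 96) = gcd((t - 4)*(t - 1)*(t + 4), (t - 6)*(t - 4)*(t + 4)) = t^2 - 16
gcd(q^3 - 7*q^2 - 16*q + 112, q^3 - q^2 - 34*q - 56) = q^2 - 3*q - 28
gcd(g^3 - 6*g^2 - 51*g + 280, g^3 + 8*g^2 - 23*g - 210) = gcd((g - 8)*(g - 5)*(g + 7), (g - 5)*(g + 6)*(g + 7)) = g^2 + 2*g - 35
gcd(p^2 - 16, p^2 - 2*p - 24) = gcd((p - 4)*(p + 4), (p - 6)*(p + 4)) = p + 4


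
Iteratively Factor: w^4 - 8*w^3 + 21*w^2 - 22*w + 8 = (w - 1)*(w^3 - 7*w^2 + 14*w - 8) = (w - 2)*(w - 1)*(w^2 - 5*w + 4) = (w - 2)*(w - 1)^2*(w - 4)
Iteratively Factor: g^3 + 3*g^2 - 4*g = (g - 1)*(g^2 + 4*g) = (g - 1)*(g + 4)*(g)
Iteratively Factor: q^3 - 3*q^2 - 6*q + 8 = (q - 1)*(q^2 - 2*q - 8) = (q - 1)*(q + 2)*(q - 4)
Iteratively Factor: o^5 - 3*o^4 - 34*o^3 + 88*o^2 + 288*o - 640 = (o + 4)*(o^4 - 7*o^3 - 6*o^2 + 112*o - 160) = (o - 2)*(o + 4)*(o^3 - 5*o^2 - 16*o + 80) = (o - 2)*(o + 4)^2*(o^2 - 9*o + 20) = (o - 5)*(o - 2)*(o + 4)^2*(o - 4)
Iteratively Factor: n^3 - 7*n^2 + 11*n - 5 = (n - 5)*(n^2 - 2*n + 1) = (n - 5)*(n - 1)*(n - 1)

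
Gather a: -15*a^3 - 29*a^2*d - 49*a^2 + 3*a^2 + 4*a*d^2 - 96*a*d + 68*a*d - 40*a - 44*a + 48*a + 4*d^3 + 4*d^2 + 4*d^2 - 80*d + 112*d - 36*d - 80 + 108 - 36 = -15*a^3 + a^2*(-29*d - 46) + a*(4*d^2 - 28*d - 36) + 4*d^3 + 8*d^2 - 4*d - 8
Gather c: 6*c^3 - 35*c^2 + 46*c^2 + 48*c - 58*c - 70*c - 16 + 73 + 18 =6*c^3 + 11*c^2 - 80*c + 75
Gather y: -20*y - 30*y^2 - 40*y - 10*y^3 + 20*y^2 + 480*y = -10*y^3 - 10*y^2 + 420*y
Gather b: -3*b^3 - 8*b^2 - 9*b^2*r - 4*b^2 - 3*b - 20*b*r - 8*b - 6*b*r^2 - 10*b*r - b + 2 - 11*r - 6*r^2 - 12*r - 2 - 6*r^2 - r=-3*b^3 + b^2*(-9*r - 12) + b*(-6*r^2 - 30*r - 12) - 12*r^2 - 24*r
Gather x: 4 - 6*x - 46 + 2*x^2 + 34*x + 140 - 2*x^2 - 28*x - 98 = 0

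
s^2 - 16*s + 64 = (s - 8)^2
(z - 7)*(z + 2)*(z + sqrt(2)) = z^3 - 5*z^2 + sqrt(2)*z^2 - 14*z - 5*sqrt(2)*z - 14*sqrt(2)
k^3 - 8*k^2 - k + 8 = (k - 8)*(k - 1)*(k + 1)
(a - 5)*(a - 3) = a^2 - 8*a + 15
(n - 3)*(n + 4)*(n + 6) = n^3 + 7*n^2 - 6*n - 72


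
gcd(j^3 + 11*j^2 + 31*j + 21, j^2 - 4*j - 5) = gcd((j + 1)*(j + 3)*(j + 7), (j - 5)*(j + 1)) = j + 1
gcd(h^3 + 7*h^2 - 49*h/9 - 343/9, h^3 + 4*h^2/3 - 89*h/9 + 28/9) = h - 7/3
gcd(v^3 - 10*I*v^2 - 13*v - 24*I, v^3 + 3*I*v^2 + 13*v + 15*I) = v^2 - 2*I*v + 3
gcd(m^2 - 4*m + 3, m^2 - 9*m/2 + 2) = 1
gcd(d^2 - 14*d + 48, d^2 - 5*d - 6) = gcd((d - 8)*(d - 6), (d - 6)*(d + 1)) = d - 6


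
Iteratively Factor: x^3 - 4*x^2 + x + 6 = (x - 3)*(x^2 - x - 2) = (x - 3)*(x - 2)*(x + 1)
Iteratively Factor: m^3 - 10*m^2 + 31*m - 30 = (m - 2)*(m^2 - 8*m + 15) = (m - 5)*(m - 2)*(m - 3)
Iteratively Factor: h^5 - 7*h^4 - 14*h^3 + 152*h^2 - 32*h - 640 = (h + 2)*(h^4 - 9*h^3 + 4*h^2 + 144*h - 320) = (h - 4)*(h + 2)*(h^3 - 5*h^2 - 16*h + 80) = (h - 5)*(h - 4)*(h + 2)*(h^2 - 16) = (h - 5)*(h - 4)^2*(h + 2)*(h + 4)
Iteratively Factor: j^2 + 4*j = (j)*(j + 4)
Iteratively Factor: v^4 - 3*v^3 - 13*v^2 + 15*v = (v)*(v^3 - 3*v^2 - 13*v + 15) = v*(v - 5)*(v^2 + 2*v - 3) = v*(v - 5)*(v - 1)*(v + 3)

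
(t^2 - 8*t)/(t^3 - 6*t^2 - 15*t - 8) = t/(t^2 + 2*t + 1)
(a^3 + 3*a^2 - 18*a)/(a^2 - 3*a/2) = 2*(a^2 + 3*a - 18)/(2*a - 3)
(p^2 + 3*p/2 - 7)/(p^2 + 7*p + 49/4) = 2*(p - 2)/(2*p + 7)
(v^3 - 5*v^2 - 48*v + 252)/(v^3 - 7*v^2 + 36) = (v^2 + v - 42)/(v^2 - v - 6)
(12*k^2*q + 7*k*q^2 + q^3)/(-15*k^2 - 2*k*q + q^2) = q*(4*k + q)/(-5*k + q)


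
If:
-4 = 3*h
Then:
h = -4/3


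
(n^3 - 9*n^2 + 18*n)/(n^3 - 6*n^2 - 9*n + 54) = n/(n + 3)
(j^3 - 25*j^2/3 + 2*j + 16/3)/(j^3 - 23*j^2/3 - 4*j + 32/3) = (3*j + 2)/(3*j + 4)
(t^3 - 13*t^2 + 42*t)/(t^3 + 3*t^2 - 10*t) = (t^2 - 13*t + 42)/(t^2 + 3*t - 10)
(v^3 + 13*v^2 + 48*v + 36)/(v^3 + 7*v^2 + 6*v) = (v + 6)/v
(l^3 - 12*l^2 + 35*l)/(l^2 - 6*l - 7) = l*(l - 5)/(l + 1)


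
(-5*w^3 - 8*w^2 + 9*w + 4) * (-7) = 35*w^3 + 56*w^2 - 63*w - 28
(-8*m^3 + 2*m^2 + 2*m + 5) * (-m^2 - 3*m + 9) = 8*m^5 + 22*m^4 - 80*m^3 + 7*m^2 + 3*m + 45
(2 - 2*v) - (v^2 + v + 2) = -v^2 - 3*v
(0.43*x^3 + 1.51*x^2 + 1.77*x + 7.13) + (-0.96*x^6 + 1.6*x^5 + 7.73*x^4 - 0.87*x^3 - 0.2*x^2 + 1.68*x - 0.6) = -0.96*x^6 + 1.6*x^5 + 7.73*x^4 - 0.44*x^3 + 1.31*x^2 + 3.45*x + 6.53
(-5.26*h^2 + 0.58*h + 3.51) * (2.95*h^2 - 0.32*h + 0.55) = -15.517*h^4 + 3.3942*h^3 + 7.2759*h^2 - 0.8042*h + 1.9305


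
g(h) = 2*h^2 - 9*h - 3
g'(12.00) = 39.00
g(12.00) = 177.00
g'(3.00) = 3.00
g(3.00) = -12.00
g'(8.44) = 24.76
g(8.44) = 63.51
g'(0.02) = -8.92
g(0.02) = -3.18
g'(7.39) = 20.56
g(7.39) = 39.71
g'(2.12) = -0.52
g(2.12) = -13.09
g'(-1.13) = -13.52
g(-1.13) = 9.72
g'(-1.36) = -14.44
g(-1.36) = 12.94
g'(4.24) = 7.96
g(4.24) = -5.20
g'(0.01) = -8.96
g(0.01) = -3.09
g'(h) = 4*h - 9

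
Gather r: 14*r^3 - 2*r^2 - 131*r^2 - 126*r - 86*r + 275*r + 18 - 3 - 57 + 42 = 14*r^3 - 133*r^2 + 63*r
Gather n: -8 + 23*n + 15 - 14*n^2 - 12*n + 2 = -14*n^2 + 11*n + 9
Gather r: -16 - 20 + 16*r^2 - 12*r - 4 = 16*r^2 - 12*r - 40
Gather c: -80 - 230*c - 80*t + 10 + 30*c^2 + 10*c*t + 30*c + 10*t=30*c^2 + c*(10*t - 200) - 70*t - 70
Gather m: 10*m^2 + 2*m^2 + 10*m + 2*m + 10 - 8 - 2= 12*m^2 + 12*m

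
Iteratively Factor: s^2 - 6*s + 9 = (s - 3)*(s - 3)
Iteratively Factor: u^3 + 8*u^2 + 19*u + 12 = (u + 1)*(u^2 + 7*u + 12) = (u + 1)*(u + 4)*(u + 3)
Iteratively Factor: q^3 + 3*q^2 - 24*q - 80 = (q - 5)*(q^2 + 8*q + 16) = (q - 5)*(q + 4)*(q + 4)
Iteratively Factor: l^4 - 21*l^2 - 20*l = (l + 1)*(l^3 - l^2 - 20*l) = (l - 5)*(l + 1)*(l^2 + 4*l) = (l - 5)*(l + 1)*(l + 4)*(l)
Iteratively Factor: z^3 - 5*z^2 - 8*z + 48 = (z - 4)*(z^2 - z - 12) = (z - 4)^2*(z + 3)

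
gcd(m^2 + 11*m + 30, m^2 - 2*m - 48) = m + 6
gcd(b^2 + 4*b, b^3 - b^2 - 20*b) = b^2 + 4*b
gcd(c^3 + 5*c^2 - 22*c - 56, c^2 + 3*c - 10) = 1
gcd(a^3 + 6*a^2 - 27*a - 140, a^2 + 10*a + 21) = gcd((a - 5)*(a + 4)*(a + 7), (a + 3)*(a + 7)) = a + 7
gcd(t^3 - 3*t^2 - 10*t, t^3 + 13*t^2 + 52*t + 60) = t + 2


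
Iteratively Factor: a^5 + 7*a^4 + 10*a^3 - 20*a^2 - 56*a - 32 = (a + 2)*(a^4 + 5*a^3 - 20*a - 16) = (a + 2)*(a + 4)*(a^3 + a^2 - 4*a - 4) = (a + 2)^2*(a + 4)*(a^2 - a - 2) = (a - 2)*(a + 2)^2*(a + 4)*(a + 1)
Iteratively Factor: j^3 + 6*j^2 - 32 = (j + 4)*(j^2 + 2*j - 8) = (j - 2)*(j + 4)*(j + 4)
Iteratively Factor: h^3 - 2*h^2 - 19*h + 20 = (h + 4)*(h^2 - 6*h + 5) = (h - 1)*(h + 4)*(h - 5)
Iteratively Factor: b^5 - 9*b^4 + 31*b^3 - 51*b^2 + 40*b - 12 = (b - 2)*(b^4 - 7*b^3 + 17*b^2 - 17*b + 6) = (b - 2)^2*(b^3 - 5*b^2 + 7*b - 3) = (b - 3)*(b - 2)^2*(b^2 - 2*b + 1) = (b - 3)*(b - 2)^2*(b - 1)*(b - 1)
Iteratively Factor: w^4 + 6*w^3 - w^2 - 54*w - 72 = (w + 3)*(w^3 + 3*w^2 - 10*w - 24) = (w - 3)*(w + 3)*(w^2 + 6*w + 8) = (w - 3)*(w + 3)*(w + 4)*(w + 2)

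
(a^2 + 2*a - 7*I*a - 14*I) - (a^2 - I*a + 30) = 2*a - 6*I*a - 30 - 14*I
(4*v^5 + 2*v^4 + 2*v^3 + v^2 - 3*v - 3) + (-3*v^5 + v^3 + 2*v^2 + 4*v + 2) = v^5 + 2*v^4 + 3*v^3 + 3*v^2 + v - 1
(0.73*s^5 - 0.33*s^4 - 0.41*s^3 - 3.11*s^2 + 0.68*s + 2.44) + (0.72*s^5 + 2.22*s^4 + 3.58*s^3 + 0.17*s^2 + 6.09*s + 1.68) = 1.45*s^5 + 1.89*s^4 + 3.17*s^3 - 2.94*s^2 + 6.77*s + 4.12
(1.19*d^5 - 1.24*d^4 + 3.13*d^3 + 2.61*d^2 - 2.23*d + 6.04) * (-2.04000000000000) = -2.4276*d^5 + 2.5296*d^4 - 6.3852*d^3 - 5.3244*d^2 + 4.5492*d - 12.3216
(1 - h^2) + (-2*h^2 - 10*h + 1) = -3*h^2 - 10*h + 2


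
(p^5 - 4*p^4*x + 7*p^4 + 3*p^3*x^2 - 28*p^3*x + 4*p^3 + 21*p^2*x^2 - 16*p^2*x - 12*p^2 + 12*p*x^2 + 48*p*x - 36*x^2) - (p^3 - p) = p^5 - 4*p^4*x + 7*p^4 + 3*p^3*x^2 - 28*p^3*x + 3*p^3 + 21*p^2*x^2 - 16*p^2*x - 12*p^2 + 12*p*x^2 + 48*p*x + p - 36*x^2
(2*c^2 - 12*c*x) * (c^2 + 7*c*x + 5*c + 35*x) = 2*c^4 + 2*c^3*x + 10*c^3 - 84*c^2*x^2 + 10*c^2*x - 420*c*x^2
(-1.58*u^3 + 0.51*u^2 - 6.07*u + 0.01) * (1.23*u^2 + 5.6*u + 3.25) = -1.9434*u^5 - 8.2207*u^4 - 9.7451*u^3 - 32.3222*u^2 - 19.6715*u + 0.0325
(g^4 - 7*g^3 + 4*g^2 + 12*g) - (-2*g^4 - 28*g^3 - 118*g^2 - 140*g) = 3*g^4 + 21*g^3 + 122*g^2 + 152*g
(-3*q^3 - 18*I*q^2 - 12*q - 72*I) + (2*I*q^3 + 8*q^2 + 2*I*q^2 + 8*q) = -3*q^3 + 2*I*q^3 + 8*q^2 - 16*I*q^2 - 4*q - 72*I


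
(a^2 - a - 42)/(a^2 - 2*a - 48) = (a - 7)/(a - 8)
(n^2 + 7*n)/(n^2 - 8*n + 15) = n*(n + 7)/(n^2 - 8*n + 15)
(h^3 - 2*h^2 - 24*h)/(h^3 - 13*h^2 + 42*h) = (h + 4)/(h - 7)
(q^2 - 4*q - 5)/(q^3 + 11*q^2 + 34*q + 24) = (q - 5)/(q^2 + 10*q + 24)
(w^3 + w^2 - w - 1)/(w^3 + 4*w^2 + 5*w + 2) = (w - 1)/(w + 2)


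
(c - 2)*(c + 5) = c^2 + 3*c - 10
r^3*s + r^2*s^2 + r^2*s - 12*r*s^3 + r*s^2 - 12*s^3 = (r - 3*s)*(r + 4*s)*(r*s + s)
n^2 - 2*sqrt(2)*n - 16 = (n - 4*sqrt(2))*(n + 2*sqrt(2))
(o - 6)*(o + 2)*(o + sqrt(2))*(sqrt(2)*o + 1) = sqrt(2)*o^4 - 4*sqrt(2)*o^3 + 3*o^3 - 11*sqrt(2)*o^2 - 12*o^2 - 36*o - 4*sqrt(2)*o - 12*sqrt(2)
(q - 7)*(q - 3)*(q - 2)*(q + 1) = q^4 - 11*q^3 + 29*q^2 - q - 42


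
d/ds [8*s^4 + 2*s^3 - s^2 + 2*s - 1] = 32*s^3 + 6*s^2 - 2*s + 2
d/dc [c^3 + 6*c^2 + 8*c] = 3*c^2 + 12*c + 8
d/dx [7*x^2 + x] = 14*x + 1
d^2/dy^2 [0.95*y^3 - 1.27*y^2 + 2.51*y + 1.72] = 5.7*y - 2.54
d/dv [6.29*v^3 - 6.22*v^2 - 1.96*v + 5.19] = 18.87*v^2 - 12.44*v - 1.96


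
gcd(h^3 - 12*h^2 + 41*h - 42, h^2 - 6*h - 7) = h - 7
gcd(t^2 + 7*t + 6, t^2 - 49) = 1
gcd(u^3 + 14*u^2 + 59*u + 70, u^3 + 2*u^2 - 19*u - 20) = u + 5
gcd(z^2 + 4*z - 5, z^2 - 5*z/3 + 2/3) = z - 1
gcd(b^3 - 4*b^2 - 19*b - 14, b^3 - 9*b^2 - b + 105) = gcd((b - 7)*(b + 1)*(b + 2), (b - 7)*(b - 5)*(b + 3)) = b - 7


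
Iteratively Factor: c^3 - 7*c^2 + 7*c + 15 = (c - 5)*(c^2 - 2*c - 3) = (c - 5)*(c - 3)*(c + 1)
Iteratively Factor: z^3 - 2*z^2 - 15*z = (z)*(z^2 - 2*z - 15) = z*(z - 5)*(z + 3)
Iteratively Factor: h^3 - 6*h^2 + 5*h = (h)*(h^2 - 6*h + 5) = h*(h - 5)*(h - 1)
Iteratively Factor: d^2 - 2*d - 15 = (d + 3)*(d - 5)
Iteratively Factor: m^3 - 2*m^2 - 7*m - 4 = (m + 1)*(m^2 - 3*m - 4) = (m + 1)^2*(m - 4)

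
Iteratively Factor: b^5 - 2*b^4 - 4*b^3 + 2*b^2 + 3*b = (b + 1)*(b^4 - 3*b^3 - b^2 + 3*b) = (b + 1)^2*(b^3 - 4*b^2 + 3*b) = b*(b + 1)^2*(b^2 - 4*b + 3) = b*(b - 3)*(b + 1)^2*(b - 1)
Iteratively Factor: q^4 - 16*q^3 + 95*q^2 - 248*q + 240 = (q - 4)*(q^3 - 12*q^2 + 47*q - 60) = (q - 4)^2*(q^2 - 8*q + 15) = (q - 5)*(q - 4)^2*(q - 3)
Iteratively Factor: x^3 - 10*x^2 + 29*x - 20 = (x - 4)*(x^2 - 6*x + 5) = (x - 4)*(x - 1)*(x - 5)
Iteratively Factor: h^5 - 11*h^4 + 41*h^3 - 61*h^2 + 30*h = (h - 3)*(h^4 - 8*h^3 + 17*h^2 - 10*h) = (h - 5)*(h - 3)*(h^3 - 3*h^2 + 2*h) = (h - 5)*(h - 3)*(h - 1)*(h^2 - 2*h) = (h - 5)*(h - 3)*(h - 2)*(h - 1)*(h)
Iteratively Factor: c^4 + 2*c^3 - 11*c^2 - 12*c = (c - 3)*(c^3 + 5*c^2 + 4*c) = c*(c - 3)*(c^2 + 5*c + 4) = c*(c - 3)*(c + 4)*(c + 1)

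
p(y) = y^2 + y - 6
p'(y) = 2*y + 1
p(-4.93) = 13.37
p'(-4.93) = -8.86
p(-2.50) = -2.25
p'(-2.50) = -4.00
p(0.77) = -4.64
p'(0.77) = 2.54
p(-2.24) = -3.22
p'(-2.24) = -3.48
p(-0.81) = -6.15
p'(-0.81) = -0.62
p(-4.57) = 10.31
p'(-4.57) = -8.14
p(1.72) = -1.32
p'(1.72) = 4.44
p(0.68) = -4.86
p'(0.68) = 2.36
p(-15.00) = 204.00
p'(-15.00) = -29.00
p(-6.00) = 24.00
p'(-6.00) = -11.00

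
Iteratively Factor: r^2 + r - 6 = (r + 3)*(r - 2)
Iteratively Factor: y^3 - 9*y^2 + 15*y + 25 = (y - 5)*(y^2 - 4*y - 5) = (y - 5)^2*(y + 1)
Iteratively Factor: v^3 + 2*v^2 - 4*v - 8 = (v + 2)*(v^2 - 4) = (v + 2)^2*(v - 2)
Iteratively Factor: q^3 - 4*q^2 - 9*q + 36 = (q - 3)*(q^2 - q - 12) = (q - 4)*(q - 3)*(q + 3)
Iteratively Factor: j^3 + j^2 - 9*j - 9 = (j + 1)*(j^2 - 9) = (j - 3)*(j + 1)*(j + 3)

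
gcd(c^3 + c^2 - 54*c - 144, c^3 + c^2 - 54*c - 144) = c^3 + c^2 - 54*c - 144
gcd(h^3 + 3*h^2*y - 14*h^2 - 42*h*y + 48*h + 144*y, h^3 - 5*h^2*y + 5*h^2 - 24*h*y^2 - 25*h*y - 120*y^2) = h + 3*y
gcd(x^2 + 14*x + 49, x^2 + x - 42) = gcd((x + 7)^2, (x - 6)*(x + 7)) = x + 7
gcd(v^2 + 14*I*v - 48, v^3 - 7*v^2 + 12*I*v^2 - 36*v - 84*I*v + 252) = v + 6*I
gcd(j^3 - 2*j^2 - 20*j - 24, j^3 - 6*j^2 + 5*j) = 1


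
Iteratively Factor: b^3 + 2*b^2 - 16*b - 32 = (b - 4)*(b^2 + 6*b + 8) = (b - 4)*(b + 2)*(b + 4)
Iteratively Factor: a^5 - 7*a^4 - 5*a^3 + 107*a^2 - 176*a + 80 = (a + 4)*(a^4 - 11*a^3 + 39*a^2 - 49*a + 20) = (a - 1)*(a + 4)*(a^3 - 10*a^2 + 29*a - 20) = (a - 4)*(a - 1)*(a + 4)*(a^2 - 6*a + 5) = (a - 5)*(a - 4)*(a - 1)*(a + 4)*(a - 1)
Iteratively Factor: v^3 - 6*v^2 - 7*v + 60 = (v + 3)*(v^2 - 9*v + 20) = (v - 5)*(v + 3)*(v - 4)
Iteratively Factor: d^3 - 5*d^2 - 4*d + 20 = (d + 2)*(d^2 - 7*d + 10) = (d - 2)*(d + 2)*(d - 5)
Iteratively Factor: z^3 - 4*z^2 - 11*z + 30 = (z - 5)*(z^2 + z - 6) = (z - 5)*(z + 3)*(z - 2)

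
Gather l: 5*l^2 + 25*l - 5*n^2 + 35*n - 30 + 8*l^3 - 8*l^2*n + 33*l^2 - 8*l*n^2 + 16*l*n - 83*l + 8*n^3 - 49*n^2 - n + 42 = 8*l^3 + l^2*(38 - 8*n) + l*(-8*n^2 + 16*n - 58) + 8*n^3 - 54*n^2 + 34*n + 12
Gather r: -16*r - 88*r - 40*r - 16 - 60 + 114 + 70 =108 - 144*r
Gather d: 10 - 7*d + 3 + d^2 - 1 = d^2 - 7*d + 12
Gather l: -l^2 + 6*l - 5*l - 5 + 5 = -l^2 + l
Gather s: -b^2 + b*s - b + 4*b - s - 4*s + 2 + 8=-b^2 + 3*b + s*(b - 5) + 10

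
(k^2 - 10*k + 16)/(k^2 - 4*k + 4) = (k - 8)/(k - 2)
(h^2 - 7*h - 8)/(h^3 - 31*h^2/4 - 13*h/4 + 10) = 4*(h + 1)/(4*h^2 + h - 5)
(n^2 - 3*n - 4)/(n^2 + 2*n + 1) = (n - 4)/(n + 1)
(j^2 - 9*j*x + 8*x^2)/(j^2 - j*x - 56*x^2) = (j - x)/(j + 7*x)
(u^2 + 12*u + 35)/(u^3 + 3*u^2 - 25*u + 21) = (u + 5)/(u^2 - 4*u + 3)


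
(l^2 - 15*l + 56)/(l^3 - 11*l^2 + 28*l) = (l - 8)/(l*(l - 4))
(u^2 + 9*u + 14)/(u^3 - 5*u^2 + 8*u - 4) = (u^2 + 9*u + 14)/(u^3 - 5*u^2 + 8*u - 4)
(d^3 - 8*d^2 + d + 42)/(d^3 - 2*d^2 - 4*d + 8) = (d^2 - 10*d + 21)/(d^2 - 4*d + 4)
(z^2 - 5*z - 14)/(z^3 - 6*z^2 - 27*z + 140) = (z + 2)/(z^2 + z - 20)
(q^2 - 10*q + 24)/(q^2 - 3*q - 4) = (q - 6)/(q + 1)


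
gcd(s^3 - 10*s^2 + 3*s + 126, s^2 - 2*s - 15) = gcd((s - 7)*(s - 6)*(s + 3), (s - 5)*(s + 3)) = s + 3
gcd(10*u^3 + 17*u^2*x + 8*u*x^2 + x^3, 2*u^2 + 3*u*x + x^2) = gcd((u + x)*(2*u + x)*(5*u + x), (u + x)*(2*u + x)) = 2*u^2 + 3*u*x + x^2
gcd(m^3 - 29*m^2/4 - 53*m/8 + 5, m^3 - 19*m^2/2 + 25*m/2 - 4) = m^2 - 17*m/2 + 4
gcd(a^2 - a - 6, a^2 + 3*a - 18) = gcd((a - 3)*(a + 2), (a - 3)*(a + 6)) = a - 3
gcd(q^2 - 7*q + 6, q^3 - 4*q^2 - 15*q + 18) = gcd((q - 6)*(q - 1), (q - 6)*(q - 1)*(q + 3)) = q^2 - 7*q + 6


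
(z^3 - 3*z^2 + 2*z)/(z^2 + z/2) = 2*(z^2 - 3*z + 2)/(2*z + 1)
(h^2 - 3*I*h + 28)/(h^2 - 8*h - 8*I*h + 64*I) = (h^2 - 3*I*h + 28)/(h^2 - 8*h - 8*I*h + 64*I)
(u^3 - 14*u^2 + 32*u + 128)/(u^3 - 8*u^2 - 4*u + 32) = (u - 8)/(u - 2)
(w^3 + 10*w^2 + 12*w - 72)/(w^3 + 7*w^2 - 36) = (w + 6)/(w + 3)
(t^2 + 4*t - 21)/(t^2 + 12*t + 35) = (t - 3)/(t + 5)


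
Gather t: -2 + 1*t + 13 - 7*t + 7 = 18 - 6*t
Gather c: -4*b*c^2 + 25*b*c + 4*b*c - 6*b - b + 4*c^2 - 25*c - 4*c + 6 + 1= -7*b + c^2*(4 - 4*b) + c*(29*b - 29) + 7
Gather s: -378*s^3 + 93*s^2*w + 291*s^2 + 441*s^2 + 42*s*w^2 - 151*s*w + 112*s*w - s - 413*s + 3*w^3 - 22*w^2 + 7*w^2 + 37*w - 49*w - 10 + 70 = -378*s^3 + s^2*(93*w + 732) + s*(42*w^2 - 39*w - 414) + 3*w^3 - 15*w^2 - 12*w + 60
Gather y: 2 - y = 2 - y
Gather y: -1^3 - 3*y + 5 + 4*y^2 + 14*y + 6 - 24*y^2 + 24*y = -20*y^2 + 35*y + 10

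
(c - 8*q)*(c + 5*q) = c^2 - 3*c*q - 40*q^2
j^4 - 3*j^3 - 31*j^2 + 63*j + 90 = (j - 6)*(j - 3)*(j + 1)*(j + 5)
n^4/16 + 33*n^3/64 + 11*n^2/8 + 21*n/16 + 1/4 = (n/4 + 1/2)*(n/4 + 1)*(n + 1/4)*(n + 2)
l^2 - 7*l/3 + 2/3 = (l - 2)*(l - 1/3)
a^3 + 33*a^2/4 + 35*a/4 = a*(a + 5/4)*(a + 7)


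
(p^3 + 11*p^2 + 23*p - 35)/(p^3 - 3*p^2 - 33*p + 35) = (p + 7)/(p - 7)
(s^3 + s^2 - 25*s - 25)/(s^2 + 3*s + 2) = (s^2 - 25)/(s + 2)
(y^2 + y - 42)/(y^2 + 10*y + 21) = (y - 6)/(y + 3)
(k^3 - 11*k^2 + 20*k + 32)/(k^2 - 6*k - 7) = (k^2 - 12*k + 32)/(k - 7)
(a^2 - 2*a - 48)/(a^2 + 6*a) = (a - 8)/a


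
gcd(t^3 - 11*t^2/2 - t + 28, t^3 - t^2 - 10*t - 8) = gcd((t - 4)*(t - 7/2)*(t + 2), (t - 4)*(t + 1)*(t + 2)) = t^2 - 2*t - 8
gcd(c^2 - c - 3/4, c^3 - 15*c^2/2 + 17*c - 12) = c - 3/2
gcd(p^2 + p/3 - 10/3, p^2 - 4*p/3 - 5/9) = p - 5/3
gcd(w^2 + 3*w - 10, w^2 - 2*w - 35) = w + 5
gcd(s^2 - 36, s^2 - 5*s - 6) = s - 6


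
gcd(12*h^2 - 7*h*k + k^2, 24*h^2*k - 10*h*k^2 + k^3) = 4*h - k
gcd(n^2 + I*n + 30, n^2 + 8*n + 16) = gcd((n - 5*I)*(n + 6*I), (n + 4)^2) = 1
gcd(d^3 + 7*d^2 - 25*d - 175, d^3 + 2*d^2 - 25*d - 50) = d^2 - 25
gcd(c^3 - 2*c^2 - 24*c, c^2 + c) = c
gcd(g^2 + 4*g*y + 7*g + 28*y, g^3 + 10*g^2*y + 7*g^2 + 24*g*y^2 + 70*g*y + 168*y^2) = g^2 + 4*g*y + 7*g + 28*y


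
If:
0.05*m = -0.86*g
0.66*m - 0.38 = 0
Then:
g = -0.03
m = 0.58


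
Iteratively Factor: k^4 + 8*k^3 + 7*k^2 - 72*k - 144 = (k - 3)*(k^3 + 11*k^2 + 40*k + 48) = (k - 3)*(k + 4)*(k^2 + 7*k + 12) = (k - 3)*(k + 4)^2*(k + 3)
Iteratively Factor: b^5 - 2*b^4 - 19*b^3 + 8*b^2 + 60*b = (b + 3)*(b^4 - 5*b^3 - 4*b^2 + 20*b) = b*(b + 3)*(b^3 - 5*b^2 - 4*b + 20) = b*(b - 5)*(b + 3)*(b^2 - 4) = b*(b - 5)*(b - 2)*(b + 3)*(b + 2)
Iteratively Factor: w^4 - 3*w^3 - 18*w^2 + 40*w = (w - 5)*(w^3 + 2*w^2 - 8*w) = (w - 5)*(w + 4)*(w^2 - 2*w) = (w - 5)*(w - 2)*(w + 4)*(w)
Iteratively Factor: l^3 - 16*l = (l - 4)*(l^2 + 4*l) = l*(l - 4)*(l + 4)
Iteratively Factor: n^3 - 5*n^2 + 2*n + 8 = (n + 1)*(n^2 - 6*n + 8) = (n - 2)*(n + 1)*(n - 4)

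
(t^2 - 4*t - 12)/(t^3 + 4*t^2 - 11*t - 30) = (t - 6)/(t^2 + 2*t - 15)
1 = 1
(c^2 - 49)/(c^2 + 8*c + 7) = (c - 7)/(c + 1)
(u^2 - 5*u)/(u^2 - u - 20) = u/(u + 4)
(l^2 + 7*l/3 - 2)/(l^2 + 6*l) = (l^2 + 7*l/3 - 2)/(l*(l + 6))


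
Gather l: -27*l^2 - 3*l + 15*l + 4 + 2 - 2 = -27*l^2 + 12*l + 4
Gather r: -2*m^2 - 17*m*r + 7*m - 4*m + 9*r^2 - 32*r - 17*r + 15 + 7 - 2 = -2*m^2 + 3*m + 9*r^2 + r*(-17*m - 49) + 20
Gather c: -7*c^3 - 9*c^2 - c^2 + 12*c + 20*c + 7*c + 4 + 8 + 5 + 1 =-7*c^3 - 10*c^2 + 39*c + 18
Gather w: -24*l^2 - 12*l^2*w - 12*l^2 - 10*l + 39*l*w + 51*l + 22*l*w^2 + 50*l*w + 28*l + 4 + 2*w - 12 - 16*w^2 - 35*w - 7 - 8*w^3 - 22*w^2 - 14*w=-36*l^2 + 69*l - 8*w^3 + w^2*(22*l - 38) + w*(-12*l^2 + 89*l - 47) - 15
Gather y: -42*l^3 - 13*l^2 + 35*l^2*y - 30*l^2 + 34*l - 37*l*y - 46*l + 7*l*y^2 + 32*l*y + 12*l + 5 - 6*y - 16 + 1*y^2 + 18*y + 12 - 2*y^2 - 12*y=-42*l^3 - 43*l^2 + y^2*(7*l - 1) + y*(35*l^2 - 5*l) + 1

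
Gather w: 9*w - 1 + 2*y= 9*w + 2*y - 1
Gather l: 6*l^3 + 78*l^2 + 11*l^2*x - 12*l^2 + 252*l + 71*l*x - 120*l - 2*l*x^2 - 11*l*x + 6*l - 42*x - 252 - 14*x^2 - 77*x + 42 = 6*l^3 + l^2*(11*x + 66) + l*(-2*x^2 + 60*x + 138) - 14*x^2 - 119*x - 210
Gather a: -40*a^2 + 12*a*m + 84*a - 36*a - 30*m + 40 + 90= -40*a^2 + a*(12*m + 48) - 30*m + 130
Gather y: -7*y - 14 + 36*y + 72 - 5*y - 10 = 24*y + 48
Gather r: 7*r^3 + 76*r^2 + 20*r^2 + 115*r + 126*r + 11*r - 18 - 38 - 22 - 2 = 7*r^3 + 96*r^2 + 252*r - 80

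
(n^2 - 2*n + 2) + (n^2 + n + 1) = 2*n^2 - n + 3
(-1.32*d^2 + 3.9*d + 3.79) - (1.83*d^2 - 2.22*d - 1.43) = -3.15*d^2 + 6.12*d + 5.22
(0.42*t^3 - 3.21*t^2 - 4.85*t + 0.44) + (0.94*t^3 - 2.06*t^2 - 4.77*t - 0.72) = 1.36*t^3 - 5.27*t^2 - 9.62*t - 0.28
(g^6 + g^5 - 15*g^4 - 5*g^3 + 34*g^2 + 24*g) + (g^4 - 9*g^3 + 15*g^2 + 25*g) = g^6 + g^5 - 14*g^4 - 14*g^3 + 49*g^2 + 49*g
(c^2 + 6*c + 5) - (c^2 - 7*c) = 13*c + 5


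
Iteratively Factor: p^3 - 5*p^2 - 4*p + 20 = (p + 2)*(p^2 - 7*p + 10) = (p - 5)*(p + 2)*(p - 2)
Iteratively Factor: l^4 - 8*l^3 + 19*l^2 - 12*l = (l - 1)*(l^3 - 7*l^2 + 12*l) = (l - 4)*(l - 1)*(l^2 - 3*l) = (l - 4)*(l - 3)*(l - 1)*(l)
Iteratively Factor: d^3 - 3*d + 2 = (d - 1)*(d^2 + d - 2) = (d - 1)^2*(d + 2)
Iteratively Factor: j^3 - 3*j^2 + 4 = (j + 1)*(j^2 - 4*j + 4) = (j - 2)*(j + 1)*(j - 2)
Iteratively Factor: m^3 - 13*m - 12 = (m - 4)*(m^2 + 4*m + 3) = (m - 4)*(m + 1)*(m + 3)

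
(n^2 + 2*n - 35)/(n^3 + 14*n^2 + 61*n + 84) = (n - 5)/(n^2 + 7*n + 12)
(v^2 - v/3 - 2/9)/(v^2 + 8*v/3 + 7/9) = (3*v - 2)/(3*v + 7)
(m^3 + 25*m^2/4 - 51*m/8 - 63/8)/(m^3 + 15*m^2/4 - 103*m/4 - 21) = (m - 3/2)/(m - 4)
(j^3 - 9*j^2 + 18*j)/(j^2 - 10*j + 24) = j*(j - 3)/(j - 4)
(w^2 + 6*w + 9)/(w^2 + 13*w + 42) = (w^2 + 6*w + 9)/(w^2 + 13*w + 42)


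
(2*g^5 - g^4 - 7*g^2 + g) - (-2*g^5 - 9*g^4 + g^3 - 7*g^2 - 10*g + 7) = 4*g^5 + 8*g^4 - g^3 + 11*g - 7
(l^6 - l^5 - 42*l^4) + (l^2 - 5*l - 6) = l^6 - l^5 - 42*l^4 + l^2 - 5*l - 6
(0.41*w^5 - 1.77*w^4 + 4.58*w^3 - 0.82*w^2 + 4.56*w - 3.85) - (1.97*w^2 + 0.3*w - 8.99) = 0.41*w^5 - 1.77*w^4 + 4.58*w^3 - 2.79*w^2 + 4.26*w + 5.14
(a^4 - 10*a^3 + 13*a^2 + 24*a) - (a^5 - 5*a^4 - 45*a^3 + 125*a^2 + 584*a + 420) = -a^5 + 6*a^4 + 35*a^3 - 112*a^2 - 560*a - 420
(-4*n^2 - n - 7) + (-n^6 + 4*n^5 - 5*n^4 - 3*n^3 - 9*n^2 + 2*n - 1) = -n^6 + 4*n^5 - 5*n^4 - 3*n^3 - 13*n^2 + n - 8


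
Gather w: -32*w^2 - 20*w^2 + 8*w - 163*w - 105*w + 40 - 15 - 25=-52*w^2 - 260*w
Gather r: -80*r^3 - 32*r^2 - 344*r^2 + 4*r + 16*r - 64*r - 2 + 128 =-80*r^3 - 376*r^2 - 44*r + 126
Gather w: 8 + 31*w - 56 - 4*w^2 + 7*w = -4*w^2 + 38*w - 48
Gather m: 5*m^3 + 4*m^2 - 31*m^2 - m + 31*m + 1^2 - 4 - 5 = 5*m^3 - 27*m^2 + 30*m - 8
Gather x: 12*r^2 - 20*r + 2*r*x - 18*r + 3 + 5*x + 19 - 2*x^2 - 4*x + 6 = 12*r^2 - 38*r - 2*x^2 + x*(2*r + 1) + 28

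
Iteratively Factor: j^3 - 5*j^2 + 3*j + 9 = (j - 3)*(j^2 - 2*j - 3) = (j - 3)*(j + 1)*(j - 3)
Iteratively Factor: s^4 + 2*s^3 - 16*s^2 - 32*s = (s + 4)*(s^3 - 2*s^2 - 8*s) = (s - 4)*(s + 4)*(s^2 + 2*s) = (s - 4)*(s + 2)*(s + 4)*(s)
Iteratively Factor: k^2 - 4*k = (k)*(k - 4)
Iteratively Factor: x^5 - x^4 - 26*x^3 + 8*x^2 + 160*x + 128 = (x + 2)*(x^4 - 3*x^3 - 20*x^2 + 48*x + 64) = (x - 4)*(x + 2)*(x^3 + x^2 - 16*x - 16) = (x - 4)*(x + 2)*(x + 4)*(x^2 - 3*x - 4) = (x - 4)^2*(x + 2)*(x + 4)*(x + 1)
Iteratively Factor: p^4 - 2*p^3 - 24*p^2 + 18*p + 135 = (p - 5)*(p^3 + 3*p^2 - 9*p - 27) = (p - 5)*(p + 3)*(p^2 - 9) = (p - 5)*(p + 3)^2*(p - 3)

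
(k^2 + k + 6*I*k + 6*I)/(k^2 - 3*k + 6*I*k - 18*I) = (k + 1)/(k - 3)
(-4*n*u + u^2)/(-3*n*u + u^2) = (4*n - u)/(3*n - u)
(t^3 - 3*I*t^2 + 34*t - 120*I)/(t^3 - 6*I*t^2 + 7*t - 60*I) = (t + 6*I)/(t + 3*I)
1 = 1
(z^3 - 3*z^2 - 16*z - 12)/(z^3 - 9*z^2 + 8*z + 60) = (z + 1)/(z - 5)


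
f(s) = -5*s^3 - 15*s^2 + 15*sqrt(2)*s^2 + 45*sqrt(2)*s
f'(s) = -15*s^2 - 30*s + 30*sqrt(2)*s + 45*sqrt(2)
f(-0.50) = -29.64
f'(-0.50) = 53.68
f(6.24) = -575.81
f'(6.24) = -442.88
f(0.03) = 1.91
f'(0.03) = 64.00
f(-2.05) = -61.27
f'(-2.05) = -24.87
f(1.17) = 74.96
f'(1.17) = 57.65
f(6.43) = -663.15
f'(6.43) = -476.63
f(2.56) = 119.75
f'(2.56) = -2.85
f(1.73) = 102.80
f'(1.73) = 40.24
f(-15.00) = 17318.38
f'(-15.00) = -3497.76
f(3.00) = 111.84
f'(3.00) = -34.08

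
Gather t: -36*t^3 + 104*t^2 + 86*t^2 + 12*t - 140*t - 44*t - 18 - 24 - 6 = -36*t^3 + 190*t^2 - 172*t - 48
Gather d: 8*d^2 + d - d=8*d^2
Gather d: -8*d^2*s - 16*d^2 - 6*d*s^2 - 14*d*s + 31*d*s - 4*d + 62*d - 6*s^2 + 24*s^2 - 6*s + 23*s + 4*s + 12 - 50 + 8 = d^2*(-8*s - 16) + d*(-6*s^2 + 17*s + 58) + 18*s^2 + 21*s - 30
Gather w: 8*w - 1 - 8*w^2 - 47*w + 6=-8*w^2 - 39*w + 5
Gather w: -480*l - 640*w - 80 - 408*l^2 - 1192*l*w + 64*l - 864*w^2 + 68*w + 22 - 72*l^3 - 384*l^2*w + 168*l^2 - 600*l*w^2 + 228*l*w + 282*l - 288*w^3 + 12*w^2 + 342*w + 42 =-72*l^3 - 240*l^2 - 134*l - 288*w^3 + w^2*(-600*l - 852) + w*(-384*l^2 - 964*l - 230) - 16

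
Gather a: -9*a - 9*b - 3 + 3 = -9*a - 9*b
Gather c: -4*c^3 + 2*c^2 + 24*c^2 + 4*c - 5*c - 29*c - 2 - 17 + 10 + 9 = -4*c^3 + 26*c^2 - 30*c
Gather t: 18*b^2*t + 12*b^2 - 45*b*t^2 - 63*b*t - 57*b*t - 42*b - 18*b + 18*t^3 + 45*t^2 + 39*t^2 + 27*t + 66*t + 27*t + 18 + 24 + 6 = 12*b^2 - 60*b + 18*t^3 + t^2*(84 - 45*b) + t*(18*b^2 - 120*b + 120) + 48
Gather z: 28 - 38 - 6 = -16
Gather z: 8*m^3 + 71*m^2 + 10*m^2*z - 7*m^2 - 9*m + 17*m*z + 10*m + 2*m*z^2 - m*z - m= 8*m^3 + 64*m^2 + 2*m*z^2 + z*(10*m^2 + 16*m)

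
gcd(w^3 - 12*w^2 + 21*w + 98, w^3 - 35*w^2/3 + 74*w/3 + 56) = w - 7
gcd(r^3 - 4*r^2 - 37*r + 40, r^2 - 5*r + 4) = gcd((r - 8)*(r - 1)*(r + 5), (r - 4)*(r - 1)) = r - 1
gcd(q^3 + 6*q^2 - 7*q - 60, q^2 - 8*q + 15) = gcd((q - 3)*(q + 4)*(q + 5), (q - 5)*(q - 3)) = q - 3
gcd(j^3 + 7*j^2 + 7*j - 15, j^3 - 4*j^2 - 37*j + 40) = j^2 + 4*j - 5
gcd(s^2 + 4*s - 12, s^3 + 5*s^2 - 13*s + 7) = 1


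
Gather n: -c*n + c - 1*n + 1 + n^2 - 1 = c + n^2 + n*(-c - 1)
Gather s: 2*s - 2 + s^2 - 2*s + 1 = s^2 - 1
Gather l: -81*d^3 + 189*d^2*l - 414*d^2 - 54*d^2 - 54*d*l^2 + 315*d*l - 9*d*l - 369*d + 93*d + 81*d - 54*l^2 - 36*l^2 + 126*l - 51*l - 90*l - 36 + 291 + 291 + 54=-81*d^3 - 468*d^2 - 195*d + l^2*(-54*d - 90) + l*(189*d^2 + 306*d - 15) + 600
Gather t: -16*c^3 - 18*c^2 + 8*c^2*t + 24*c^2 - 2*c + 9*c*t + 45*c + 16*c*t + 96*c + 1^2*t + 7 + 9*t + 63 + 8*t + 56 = -16*c^3 + 6*c^2 + 139*c + t*(8*c^2 + 25*c + 18) + 126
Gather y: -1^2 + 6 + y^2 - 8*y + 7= y^2 - 8*y + 12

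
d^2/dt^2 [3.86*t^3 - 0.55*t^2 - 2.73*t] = 23.16*t - 1.1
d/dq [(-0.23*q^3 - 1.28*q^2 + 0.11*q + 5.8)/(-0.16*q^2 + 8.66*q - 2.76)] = (0.0368*q^4 - 3.9836*q^3 - 9.1628*q^2 + 8.9216*q - 50.5316)/(0.0256*q^4 - 2.7712*q^3 + 75.8788*q^2 - 47.8032*q + 7.6176)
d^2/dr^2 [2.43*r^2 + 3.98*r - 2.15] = 4.86000000000000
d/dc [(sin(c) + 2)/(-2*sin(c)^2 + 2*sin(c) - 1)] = (8*sin(c) - cos(2*c) - 4)*cos(c)/(-2*sin(c) - cos(2*c) + 2)^2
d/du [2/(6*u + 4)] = -3/(3*u + 2)^2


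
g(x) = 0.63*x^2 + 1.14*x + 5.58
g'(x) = 1.26*x + 1.14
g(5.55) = 31.31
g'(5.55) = 8.13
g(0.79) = 6.87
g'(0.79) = 2.14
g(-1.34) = 5.18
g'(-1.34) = -0.55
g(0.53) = 6.36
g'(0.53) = 1.81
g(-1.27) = 5.15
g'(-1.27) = -0.46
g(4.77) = 25.35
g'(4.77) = 7.15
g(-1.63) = 5.40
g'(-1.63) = -0.91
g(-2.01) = 5.83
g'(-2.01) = -1.39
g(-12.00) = 82.62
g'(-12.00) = -13.98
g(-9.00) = 46.35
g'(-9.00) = -10.20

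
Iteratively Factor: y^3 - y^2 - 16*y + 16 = (y + 4)*(y^2 - 5*y + 4) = (y - 1)*(y + 4)*(y - 4)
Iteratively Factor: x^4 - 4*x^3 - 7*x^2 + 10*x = (x)*(x^3 - 4*x^2 - 7*x + 10) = x*(x - 5)*(x^2 + x - 2) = x*(x - 5)*(x - 1)*(x + 2)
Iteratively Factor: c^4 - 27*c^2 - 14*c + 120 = (c - 2)*(c^3 + 2*c^2 - 23*c - 60) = (c - 5)*(c - 2)*(c^2 + 7*c + 12) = (c - 5)*(c - 2)*(c + 3)*(c + 4)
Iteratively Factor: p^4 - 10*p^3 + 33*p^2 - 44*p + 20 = (p - 2)*(p^3 - 8*p^2 + 17*p - 10) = (p - 5)*(p - 2)*(p^2 - 3*p + 2) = (p - 5)*(p - 2)^2*(p - 1)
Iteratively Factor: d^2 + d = (d + 1)*(d)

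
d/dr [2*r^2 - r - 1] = 4*r - 1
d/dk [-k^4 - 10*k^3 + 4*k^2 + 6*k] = -4*k^3 - 30*k^2 + 8*k + 6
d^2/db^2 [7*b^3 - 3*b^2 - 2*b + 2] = 42*b - 6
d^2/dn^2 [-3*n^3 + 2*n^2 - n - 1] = 4 - 18*n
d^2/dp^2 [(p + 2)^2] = 2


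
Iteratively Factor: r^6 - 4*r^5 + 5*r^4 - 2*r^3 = (r - 2)*(r^5 - 2*r^4 + r^3) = r*(r - 2)*(r^4 - 2*r^3 + r^2) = r*(r - 2)*(r - 1)*(r^3 - r^2) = r^2*(r - 2)*(r - 1)*(r^2 - r) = r^3*(r - 2)*(r - 1)*(r - 1)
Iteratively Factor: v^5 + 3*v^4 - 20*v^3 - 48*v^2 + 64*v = (v - 1)*(v^4 + 4*v^3 - 16*v^2 - 64*v) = (v - 4)*(v - 1)*(v^3 + 8*v^2 + 16*v) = (v - 4)*(v - 1)*(v + 4)*(v^2 + 4*v) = v*(v - 4)*(v - 1)*(v + 4)*(v + 4)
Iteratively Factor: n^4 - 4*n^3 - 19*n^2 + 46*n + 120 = (n + 2)*(n^3 - 6*n^2 - 7*n + 60) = (n + 2)*(n + 3)*(n^2 - 9*n + 20) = (n - 5)*(n + 2)*(n + 3)*(n - 4)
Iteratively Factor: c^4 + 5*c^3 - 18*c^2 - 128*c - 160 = (c + 2)*(c^3 + 3*c^2 - 24*c - 80) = (c + 2)*(c + 4)*(c^2 - c - 20) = (c - 5)*(c + 2)*(c + 4)*(c + 4)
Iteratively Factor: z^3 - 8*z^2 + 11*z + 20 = (z - 4)*(z^2 - 4*z - 5) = (z - 4)*(z + 1)*(z - 5)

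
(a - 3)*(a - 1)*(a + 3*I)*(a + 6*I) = a^4 - 4*a^3 + 9*I*a^3 - 15*a^2 - 36*I*a^2 + 72*a + 27*I*a - 54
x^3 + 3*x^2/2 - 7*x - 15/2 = (x - 5/2)*(x + 1)*(x + 3)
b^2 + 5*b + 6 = (b + 2)*(b + 3)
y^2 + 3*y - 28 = (y - 4)*(y + 7)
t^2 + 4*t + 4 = (t + 2)^2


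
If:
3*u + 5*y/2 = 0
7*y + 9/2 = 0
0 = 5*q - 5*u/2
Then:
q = 15/56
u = 15/28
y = -9/14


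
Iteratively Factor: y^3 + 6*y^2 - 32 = (y + 4)*(y^2 + 2*y - 8) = (y + 4)^2*(y - 2)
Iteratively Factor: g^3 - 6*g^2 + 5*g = (g)*(g^2 - 6*g + 5) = g*(g - 5)*(g - 1)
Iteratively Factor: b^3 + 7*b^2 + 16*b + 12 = (b + 2)*(b^2 + 5*b + 6) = (b + 2)*(b + 3)*(b + 2)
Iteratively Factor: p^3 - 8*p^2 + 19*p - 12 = (p - 3)*(p^2 - 5*p + 4) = (p - 4)*(p - 3)*(p - 1)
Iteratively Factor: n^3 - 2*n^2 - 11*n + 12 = (n - 4)*(n^2 + 2*n - 3) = (n - 4)*(n - 1)*(n + 3)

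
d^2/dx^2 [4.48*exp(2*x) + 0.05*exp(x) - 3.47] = (17.92*exp(x) + 0.05)*exp(x)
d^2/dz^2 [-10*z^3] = -60*z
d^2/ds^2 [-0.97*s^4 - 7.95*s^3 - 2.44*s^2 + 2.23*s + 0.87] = -11.64*s^2 - 47.7*s - 4.88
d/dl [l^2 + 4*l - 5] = 2*l + 4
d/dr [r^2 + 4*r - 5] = 2*r + 4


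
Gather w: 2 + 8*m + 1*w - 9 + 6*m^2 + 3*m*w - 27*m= 6*m^2 - 19*m + w*(3*m + 1) - 7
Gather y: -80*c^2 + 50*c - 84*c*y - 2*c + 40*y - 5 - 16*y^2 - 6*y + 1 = -80*c^2 + 48*c - 16*y^2 + y*(34 - 84*c) - 4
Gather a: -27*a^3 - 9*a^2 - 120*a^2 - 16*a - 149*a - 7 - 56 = -27*a^3 - 129*a^2 - 165*a - 63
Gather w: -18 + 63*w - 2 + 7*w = 70*w - 20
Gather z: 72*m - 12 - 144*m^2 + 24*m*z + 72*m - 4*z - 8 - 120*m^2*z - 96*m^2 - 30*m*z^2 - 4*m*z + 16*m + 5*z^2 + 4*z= -240*m^2 + 160*m + z^2*(5 - 30*m) + z*(-120*m^2 + 20*m) - 20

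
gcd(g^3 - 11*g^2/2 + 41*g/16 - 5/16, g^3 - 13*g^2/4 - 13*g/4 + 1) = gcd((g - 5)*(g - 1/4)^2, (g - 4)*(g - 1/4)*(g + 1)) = g - 1/4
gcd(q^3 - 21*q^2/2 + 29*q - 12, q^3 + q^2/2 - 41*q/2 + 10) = q^2 - 9*q/2 + 2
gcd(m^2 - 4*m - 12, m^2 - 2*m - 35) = 1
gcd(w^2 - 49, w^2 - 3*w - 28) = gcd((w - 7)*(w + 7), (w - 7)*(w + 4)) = w - 7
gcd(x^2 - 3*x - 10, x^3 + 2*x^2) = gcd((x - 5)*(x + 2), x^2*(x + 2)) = x + 2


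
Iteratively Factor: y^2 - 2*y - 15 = (y + 3)*(y - 5)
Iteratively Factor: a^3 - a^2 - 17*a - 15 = (a - 5)*(a^2 + 4*a + 3) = (a - 5)*(a + 1)*(a + 3)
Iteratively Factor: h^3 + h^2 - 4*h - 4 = (h + 1)*(h^2 - 4) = (h + 1)*(h + 2)*(h - 2)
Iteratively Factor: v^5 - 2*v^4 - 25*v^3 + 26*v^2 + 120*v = (v + 2)*(v^4 - 4*v^3 - 17*v^2 + 60*v) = (v + 2)*(v + 4)*(v^3 - 8*v^2 + 15*v) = (v - 3)*(v + 2)*(v + 4)*(v^2 - 5*v) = (v - 5)*(v - 3)*(v + 2)*(v + 4)*(v)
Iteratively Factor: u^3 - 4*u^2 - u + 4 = (u + 1)*(u^2 - 5*u + 4) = (u - 1)*(u + 1)*(u - 4)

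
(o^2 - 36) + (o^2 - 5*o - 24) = 2*o^2 - 5*o - 60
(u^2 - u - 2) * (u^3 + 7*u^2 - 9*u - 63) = u^5 + 6*u^4 - 18*u^3 - 68*u^2 + 81*u + 126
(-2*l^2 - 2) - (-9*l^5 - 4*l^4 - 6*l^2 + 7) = 9*l^5 + 4*l^4 + 4*l^2 - 9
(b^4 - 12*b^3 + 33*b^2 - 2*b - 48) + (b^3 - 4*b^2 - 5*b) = b^4 - 11*b^3 + 29*b^2 - 7*b - 48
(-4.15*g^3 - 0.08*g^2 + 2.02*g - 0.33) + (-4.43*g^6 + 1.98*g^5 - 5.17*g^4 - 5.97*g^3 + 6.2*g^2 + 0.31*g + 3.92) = -4.43*g^6 + 1.98*g^5 - 5.17*g^4 - 10.12*g^3 + 6.12*g^2 + 2.33*g + 3.59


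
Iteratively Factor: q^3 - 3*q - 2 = (q + 1)*(q^2 - q - 2) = (q - 2)*(q + 1)*(q + 1)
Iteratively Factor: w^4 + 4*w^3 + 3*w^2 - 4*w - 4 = (w + 2)*(w^3 + 2*w^2 - w - 2) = (w + 1)*(w + 2)*(w^2 + w - 2) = (w + 1)*(w + 2)^2*(w - 1)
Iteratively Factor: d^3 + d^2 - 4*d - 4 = (d + 1)*(d^2 - 4) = (d + 1)*(d + 2)*(d - 2)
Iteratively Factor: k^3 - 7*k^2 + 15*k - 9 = (k - 3)*(k^2 - 4*k + 3) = (k - 3)*(k - 1)*(k - 3)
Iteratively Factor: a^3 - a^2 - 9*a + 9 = (a - 1)*(a^2 - 9) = (a - 1)*(a + 3)*(a - 3)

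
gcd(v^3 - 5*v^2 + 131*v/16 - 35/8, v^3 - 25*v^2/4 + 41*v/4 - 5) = v - 5/4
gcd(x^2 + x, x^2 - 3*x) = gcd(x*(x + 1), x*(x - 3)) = x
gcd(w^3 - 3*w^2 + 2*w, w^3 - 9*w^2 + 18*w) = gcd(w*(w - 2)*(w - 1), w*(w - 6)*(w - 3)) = w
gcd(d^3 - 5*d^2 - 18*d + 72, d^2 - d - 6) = d - 3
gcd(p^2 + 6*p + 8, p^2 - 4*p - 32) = p + 4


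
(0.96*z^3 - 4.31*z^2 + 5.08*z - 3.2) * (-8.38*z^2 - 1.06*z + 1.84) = -8.0448*z^5 + 35.1002*z^4 - 36.2354*z^3 + 13.5008*z^2 + 12.7392*z - 5.888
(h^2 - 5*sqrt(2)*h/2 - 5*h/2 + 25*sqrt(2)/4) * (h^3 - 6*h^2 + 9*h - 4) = h^5 - 17*h^4/2 - 5*sqrt(2)*h^4/2 + 24*h^3 + 85*sqrt(2)*h^3/4 - 60*sqrt(2)*h^2 - 53*h^2/2 + 10*h + 265*sqrt(2)*h/4 - 25*sqrt(2)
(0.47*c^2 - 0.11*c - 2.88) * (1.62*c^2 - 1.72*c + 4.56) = 0.7614*c^4 - 0.9866*c^3 - 2.3332*c^2 + 4.452*c - 13.1328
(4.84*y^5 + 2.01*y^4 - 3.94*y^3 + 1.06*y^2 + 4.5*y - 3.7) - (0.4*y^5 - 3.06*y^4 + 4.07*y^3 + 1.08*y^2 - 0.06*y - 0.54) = 4.44*y^5 + 5.07*y^4 - 8.01*y^3 - 0.02*y^2 + 4.56*y - 3.16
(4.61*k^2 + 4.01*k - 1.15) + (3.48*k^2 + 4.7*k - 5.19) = 8.09*k^2 + 8.71*k - 6.34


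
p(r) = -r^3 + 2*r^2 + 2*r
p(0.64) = 1.84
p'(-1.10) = -6.03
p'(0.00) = 2.00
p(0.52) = 1.44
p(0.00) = 0.00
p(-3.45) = 57.97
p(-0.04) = -0.08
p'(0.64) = 3.33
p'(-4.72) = -83.72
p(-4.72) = 140.27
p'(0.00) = 2.00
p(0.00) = 0.00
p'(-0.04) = 1.84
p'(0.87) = 3.21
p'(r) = -3*r^2 + 4*r + 2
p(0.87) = 2.60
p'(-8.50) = -248.75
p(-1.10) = 1.55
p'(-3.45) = -47.51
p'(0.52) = 3.27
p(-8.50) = 741.62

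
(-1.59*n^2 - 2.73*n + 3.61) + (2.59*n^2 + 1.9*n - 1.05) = 1.0*n^2 - 0.83*n + 2.56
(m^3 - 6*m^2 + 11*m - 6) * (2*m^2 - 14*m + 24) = 2*m^5 - 26*m^4 + 130*m^3 - 310*m^2 + 348*m - 144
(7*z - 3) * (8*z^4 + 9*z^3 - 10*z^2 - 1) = 56*z^5 + 39*z^4 - 97*z^3 + 30*z^2 - 7*z + 3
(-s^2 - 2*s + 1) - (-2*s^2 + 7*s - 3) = s^2 - 9*s + 4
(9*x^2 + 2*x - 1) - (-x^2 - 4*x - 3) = 10*x^2 + 6*x + 2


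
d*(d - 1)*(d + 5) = d^3 + 4*d^2 - 5*d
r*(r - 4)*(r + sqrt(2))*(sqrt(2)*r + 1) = sqrt(2)*r^4 - 4*sqrt(2)*r^3 + 3*r^3 - 12*r^2 + sqrt(2)*r^2 - 4*sqrt(2)*r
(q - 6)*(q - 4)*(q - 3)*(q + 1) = q^4 - 12*q^3 + 41*q^2 - 18*q - 72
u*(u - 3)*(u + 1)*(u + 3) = u^4 + u^3 - 9*u^2 - 9*u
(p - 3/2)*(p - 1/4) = p^2 - 7*p/4 + 3/8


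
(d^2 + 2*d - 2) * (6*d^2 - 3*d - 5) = 6*d^4 + 9*d^3 - 23*d^2 - 4*d + 10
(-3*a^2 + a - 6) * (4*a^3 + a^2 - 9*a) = -12*a^5 + a^4 + 4*a^3 - 15*a^2 + 54*a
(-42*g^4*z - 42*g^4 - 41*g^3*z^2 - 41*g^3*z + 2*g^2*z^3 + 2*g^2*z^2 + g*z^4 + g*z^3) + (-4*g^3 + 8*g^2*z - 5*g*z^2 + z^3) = -42*g^4*z - 42*g^4 - 41*g^3*z^2 - 41*g^3*z - 4*g^3 + 2*g^2*z^3 + 2*g^2*z^2 + 8*g^2*z + g*z^4 + g*z^3 - 5*g*z^2 + z^3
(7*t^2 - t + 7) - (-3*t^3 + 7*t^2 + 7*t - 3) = 3*t^3 - 8*t + 10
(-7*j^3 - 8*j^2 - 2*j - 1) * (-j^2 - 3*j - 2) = 7*j^5 + 29*j^4 + 40*j^3 + 23*j^2 + 7*j + 2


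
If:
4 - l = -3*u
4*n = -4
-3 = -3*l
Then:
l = 1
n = -1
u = -1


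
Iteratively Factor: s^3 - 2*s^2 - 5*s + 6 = (s + 2)*(s^2 - 4*s + 3) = (s - 1)*(s + 2)*(s - 3)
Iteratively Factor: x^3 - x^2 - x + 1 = (x + 1)*(x^2 - 2*x + 1) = (x - 1)*(x + 1)*(x - 1)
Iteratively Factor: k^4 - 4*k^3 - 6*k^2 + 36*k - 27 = (k - 1)*(k^3 - 3*k^2 - 9*k + 27) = (k - 3)*(k - 1)*(k^2 - 9) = (k - 3)*(k - 1)*(k + 3)*(k - 3)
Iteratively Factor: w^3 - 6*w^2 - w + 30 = (w + 2)*(w^2 - 8*w + 15) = (w - 5)*(w + 2)*(w - 3)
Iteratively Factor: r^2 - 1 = (r - 1)*(r + 1)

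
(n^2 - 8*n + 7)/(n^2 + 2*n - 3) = (n - 7)/(n + 3)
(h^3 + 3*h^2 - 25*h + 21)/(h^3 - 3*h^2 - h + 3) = (h + 7)/(h + 1)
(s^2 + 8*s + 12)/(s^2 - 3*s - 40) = (s^2 + 8*s + 12)/(s^2 - 3*s - 40)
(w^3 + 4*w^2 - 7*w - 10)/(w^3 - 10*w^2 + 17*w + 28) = (w^2 + 3*w - 10)/(w^2 - 11*w + 28)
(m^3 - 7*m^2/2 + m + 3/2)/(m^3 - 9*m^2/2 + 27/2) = (2*m^2 - m - 1)/(2*m^2 - 3*m - 9)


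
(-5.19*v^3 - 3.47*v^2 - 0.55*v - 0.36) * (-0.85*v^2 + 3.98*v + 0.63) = 4.4115*v^5 - 17.7067*v^4 - 16.6128*v^3 - 4.0691*v^2 - 1.7793*v - 0.2268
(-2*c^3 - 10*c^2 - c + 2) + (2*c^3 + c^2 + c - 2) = -9*c^2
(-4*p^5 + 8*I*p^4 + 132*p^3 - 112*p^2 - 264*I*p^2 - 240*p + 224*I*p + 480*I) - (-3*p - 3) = -4*p^5 + 8*I*p^4 + 132*p^3 - 112*p^2 - 264*I*p^2 - 237*p + 224*I*p + 3 + 480*I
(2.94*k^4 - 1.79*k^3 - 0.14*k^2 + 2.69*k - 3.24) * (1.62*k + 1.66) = 4.7628*k^5 + 1.9806*k^4 - 3.1982*k^3 + 4.1254*k^2 - 0.783400000000001*k - 5.3784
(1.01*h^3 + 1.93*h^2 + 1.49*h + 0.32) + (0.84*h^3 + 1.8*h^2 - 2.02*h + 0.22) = 1.85*h^3 + 3.73*h^2 - 0.53*h + 0.54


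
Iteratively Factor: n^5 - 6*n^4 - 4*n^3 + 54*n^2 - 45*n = (n - 3)*(n^4 - 3*n^3 - 13*n^2 + 15*n) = (n - 3)*(n - 1)*(n^3 - 2*n^2 - 15*n) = (n - 5)*(n - 3)*(n - 1)*(n^2 + 3*n) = n*(n - 5)*(n - 3)*(n - 1)*(n + 3)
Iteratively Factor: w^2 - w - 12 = (w - 4)*(w + 3)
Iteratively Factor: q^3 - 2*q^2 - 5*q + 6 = (q - 1)*(q^2 - q - 6) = (q - 3)*(q - 1)*(q + 2)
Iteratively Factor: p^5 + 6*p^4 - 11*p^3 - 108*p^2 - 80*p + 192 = (p + 4)*(p^4 + 2*p^3 - 19*p^2 - 32*p + 48) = (p - 4)*(p + 4)*(p^3 + 6*p^2 + 5*p - 12) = (p - 4)*(p - 1)*(p + 4)*(p^2 + 7*p + 12) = (p - 4)*(p - 1)*(p + 3)*(p + 4)*(p + 4)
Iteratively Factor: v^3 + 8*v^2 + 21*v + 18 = (v + 2)*(v^2 + 6*v + 9) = (v + 2)*(v + 3)*(v + 3)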